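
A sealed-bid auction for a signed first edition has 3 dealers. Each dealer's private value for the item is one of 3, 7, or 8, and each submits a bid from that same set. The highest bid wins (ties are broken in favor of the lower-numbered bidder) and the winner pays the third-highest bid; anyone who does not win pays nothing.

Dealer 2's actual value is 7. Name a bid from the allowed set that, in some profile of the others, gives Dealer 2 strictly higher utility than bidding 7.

Suppose Dealer 1 bids 3 and Dealer 3 bids 8.
Bid 7: loses, pays 0, utility 0.
Bid 8: wins, pays 3, utility 7 - 3 = 4.
So bidding 8 beats truth here (4 > 0).

8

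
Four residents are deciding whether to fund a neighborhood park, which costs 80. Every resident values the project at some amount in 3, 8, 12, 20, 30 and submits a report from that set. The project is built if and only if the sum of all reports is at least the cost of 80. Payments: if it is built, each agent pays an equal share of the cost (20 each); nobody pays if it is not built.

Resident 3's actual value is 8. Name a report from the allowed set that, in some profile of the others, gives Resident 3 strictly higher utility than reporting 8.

3

Suppose Resident 1 reports 12, Resident 2 reports 30 and Resident 4 reports 30.
Report 8: project built, pays 20, utility 8 - 20 = -12.
Report 3: project not built, utility 0.
So reporting 3 beats truth here (0 > -12).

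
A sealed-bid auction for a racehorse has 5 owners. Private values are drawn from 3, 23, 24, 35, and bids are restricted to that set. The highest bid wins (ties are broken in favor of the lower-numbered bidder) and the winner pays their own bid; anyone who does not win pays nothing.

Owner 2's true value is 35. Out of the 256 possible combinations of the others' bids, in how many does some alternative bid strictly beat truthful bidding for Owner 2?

54

Others bid (3, 3, 3, 3): truth gives 0; bid 23 gives 12 > 0. Violating.
Others bid (3, 3, 3, 23): truth gives 0; bid 23 gives 12 > 0. Violating.
Others bid (3, 3, 3, 24): truth gives 0; bid 24 gives 11 > 0. Violating.
Others bid (3, 3, 23, 3): truth gives 0; bid 23 gives 12 > 0. Violating.
Others bid (3, 3, 3, 35): truth gives 0; no alternative beats it.
Others bid (3, 3, 23, 35): truth gives 0; no alternative beats it.
(Checking all 256 profiles: 54 have a profitable deviation, 202 do not.)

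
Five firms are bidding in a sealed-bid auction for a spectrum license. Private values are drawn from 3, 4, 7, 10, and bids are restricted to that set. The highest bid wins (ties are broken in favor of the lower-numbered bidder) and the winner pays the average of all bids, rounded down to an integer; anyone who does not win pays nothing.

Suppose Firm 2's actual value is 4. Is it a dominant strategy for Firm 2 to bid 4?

Yes

Check each profile of the others' bids and compare truth against every alternative bid.
Others bid (3, 3, 3, 4): truth gives 1, best alternative gives 0.
Others bid (3, 3, 4, 3): truth gives 1, best alternative gives 0.
Others bid (3, 3, 4, 4): truth gives 1, best alternative gives 0.
Others bid (3, 4, 3, 3): truth gives 1, best alternative gives 0.
Others bid (3, 4, 3, 4): truth gives 1, best alternative gives 0.
Others bid (3, 4, 4, 3): truth gives 1, best alternative gives 0.
(Remaining 250 profiles checked similarly; truth is weakly best in each.)
In every case the truthful bid is at least as good as any alternative, so it is a dominant strategy.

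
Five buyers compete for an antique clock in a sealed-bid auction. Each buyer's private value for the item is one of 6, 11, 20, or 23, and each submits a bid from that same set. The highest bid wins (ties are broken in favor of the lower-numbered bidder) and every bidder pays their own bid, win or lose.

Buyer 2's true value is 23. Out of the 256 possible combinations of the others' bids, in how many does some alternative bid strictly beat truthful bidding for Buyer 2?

Others bid (6, 6, 6, 6): truth gives 0; bid 11 gives 12 > 0. Violating.
Others bid (6, 6, 6, 11): truth gives 0; bid 11 gives 12 > 0. Violating.
Others bid (6, 6, 6, 20): truth gives 0; bid 20 gives 3 > 0. Violating.
Others bid (6, 6, 11, 6): truth gives 0; bid 11 gives 12 > 0. Violating.
Others bid (6, 6, 6, 23): truth gives 0; no alternative beats it.
Others bid (6, 6, 11, 23): truth gives 0; no alternative beats it.
(Checking all 256 profiles: 118 have a profitable deviation, 138 do not.)

118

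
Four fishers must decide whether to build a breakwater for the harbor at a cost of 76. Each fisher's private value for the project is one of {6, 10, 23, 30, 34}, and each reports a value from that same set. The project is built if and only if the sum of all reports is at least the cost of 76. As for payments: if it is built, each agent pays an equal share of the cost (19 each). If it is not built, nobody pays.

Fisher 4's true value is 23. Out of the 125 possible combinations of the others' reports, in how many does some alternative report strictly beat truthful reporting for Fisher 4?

27

Others report (6, 6, 30): truth gives 0; report 34 gives 4 > 0. Violating.
Others report (6, 6, 34): truth gives 0; report 30 gives 4 > 0. Violating.
Others report (6, 10, 30): truth gives 0; report 30 gives 4 > 0. Violating.
Others report (6, 10, 34): truth gives 0; report 30 gives 4 > 0. Violating.
Others report (6, 6, 6): truth gives 0; no alternative beats it.
Others report (6, 6, 10): truth gives 0; no alternative beats it.
(Checking all 125 profiles: 27 have a profitable deviation, 98 do not.)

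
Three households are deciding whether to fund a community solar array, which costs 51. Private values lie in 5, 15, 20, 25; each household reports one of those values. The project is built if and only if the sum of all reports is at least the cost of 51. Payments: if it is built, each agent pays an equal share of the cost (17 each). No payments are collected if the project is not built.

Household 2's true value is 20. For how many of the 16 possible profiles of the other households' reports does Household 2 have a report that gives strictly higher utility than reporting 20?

Others report (5, 25): truth gives 0; report 25 gives 3 > 0. Violating.
Others report (15, 15): truth gives 0; report 25 gives 3 > 0. Violating.
Others report (25, 5): truth gives 0; report 25 gives 3 > 0. Violating.
Others report (5, 5): truth gives 0; no alternative beats it.
Others report (5, 15): truth gives 0; no alternative beats it.
(Checking all 16 profiles: 3 have a profitable deviation, 13 do not.)

3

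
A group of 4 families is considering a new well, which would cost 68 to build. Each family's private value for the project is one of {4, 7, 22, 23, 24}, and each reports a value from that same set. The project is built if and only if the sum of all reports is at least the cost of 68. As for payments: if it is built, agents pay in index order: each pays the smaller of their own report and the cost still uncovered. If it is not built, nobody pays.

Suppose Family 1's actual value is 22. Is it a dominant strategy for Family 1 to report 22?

Consider the case where Family 2 reports 22, Family 3 reports 22 and Family 4 reports 22.
Truthful report 22: project built, pays 22, utility 22 - 22 = 0.
Report 4 instead: project built, pays 4, utility 22 - 4 = 18.
Since 18 > 0, reporting 4 is strictly better here, so truthful reporting is not dominant.

No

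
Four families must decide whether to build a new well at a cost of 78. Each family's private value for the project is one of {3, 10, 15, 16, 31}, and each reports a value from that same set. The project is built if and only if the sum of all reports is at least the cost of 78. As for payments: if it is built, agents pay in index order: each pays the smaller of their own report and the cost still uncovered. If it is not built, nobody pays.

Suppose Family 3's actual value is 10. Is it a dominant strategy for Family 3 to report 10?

Consider the case where Family 1 reports 15, Family 2 reports 31 and Family 4 reports 31.
Truthful report 10: project built, pays 10, utility 10 - 10 = 0.
Report 3 instead: project built, pays 3, utility 10 - 3 = 7.
Since 7 > 0, reporting 3 is strictly better here, so truthful reporting is not dominant.

No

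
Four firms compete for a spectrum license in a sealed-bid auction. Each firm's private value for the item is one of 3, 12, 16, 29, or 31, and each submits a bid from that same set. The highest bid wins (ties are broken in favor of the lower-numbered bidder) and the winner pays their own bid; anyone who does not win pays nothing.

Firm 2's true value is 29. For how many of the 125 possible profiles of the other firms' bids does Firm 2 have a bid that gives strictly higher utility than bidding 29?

Others bid (3, 3, 3): truth gives 0; bid 12 gives 17 > 0. Violating.
Others bid (3, 3, 12): truth gives 0; bid 12 gives 17 > 0. Violating.
Others bid (3, 3, 16): truth gives 0; bid 16 gives 13 > 0. Violating.
Others bid (3, 12, 3): truth gives 0; bid 12 gives 17 > 0. Violating.
Others bid (3, 3, 29): truth gives 0; no alternative beats it.
Others bid (3, 3, 31): truth gives 0; no alternative beats it.
(Checking all 125 profiles: 18 have a profitable deviation, 107 do not.)

18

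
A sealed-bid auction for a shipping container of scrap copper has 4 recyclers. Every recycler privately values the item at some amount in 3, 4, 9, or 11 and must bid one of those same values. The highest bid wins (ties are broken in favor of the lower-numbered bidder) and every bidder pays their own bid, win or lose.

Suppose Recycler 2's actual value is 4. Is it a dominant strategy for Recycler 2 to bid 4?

No

Consider the case where Recycler 1 bids 3, Recycler 3 bids 3 and Recycler 4 bids 9.
Truthful bid 4: loses but pays 4, utility -4.
Bid 3 instead: loses but pays 3, utility -3.
Since -3 > -4, bidding 3 is strictly better here, so truthful bidding is not dominant.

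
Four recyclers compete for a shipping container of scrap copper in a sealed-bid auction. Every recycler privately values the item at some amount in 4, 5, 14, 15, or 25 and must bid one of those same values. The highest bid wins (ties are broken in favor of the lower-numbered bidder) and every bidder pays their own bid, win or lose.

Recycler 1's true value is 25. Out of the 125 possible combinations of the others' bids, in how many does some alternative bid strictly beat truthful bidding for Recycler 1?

Others bid (4, 4, 4): truth gives 0; bid 4 gives 21 > 0. Violating.
Others bid (4, 4, 5): truth gives 0; bid 5 gives 20 > 0. Violating.
Others bid (4, 4, 14): truth gives 0; bid 14 gives 11 > 0. Violating.
Others bid (4, 4, 15): truth gives 0; bid 15 gives 10 > 0. Violating.
Others bid (4, 4, 25): truth gives 0; no alternative beats it.
Others bid (4, 5, 25): truth gives 0; no alternative beats it.
(Checking all 125 profiles: 64 have a profitable deviation, 61 do not.)

64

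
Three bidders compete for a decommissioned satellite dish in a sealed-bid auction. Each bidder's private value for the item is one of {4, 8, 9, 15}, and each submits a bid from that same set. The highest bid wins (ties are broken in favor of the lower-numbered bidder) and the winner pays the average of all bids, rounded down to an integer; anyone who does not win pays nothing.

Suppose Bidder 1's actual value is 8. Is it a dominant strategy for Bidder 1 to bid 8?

Consider the case where Bidder 2 bids 4 and Bidder 3 bids 4.
Truthful bid 8: wins, pays 5, utility 8 - 5 = 3.
Bid 4 instead: wins, pays 4, utility 8 - 4 = 4.
Since 4 > 3, bidding 4 is strictly better here, so truthful bidding is not dominant.

No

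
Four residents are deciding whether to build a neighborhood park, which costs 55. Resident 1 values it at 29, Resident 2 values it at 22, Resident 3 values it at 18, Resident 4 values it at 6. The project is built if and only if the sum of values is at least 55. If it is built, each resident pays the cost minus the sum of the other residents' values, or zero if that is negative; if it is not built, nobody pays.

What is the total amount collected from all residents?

11

Total value 75 ≥ cost 55, so it is built.
Resident 1: others sum to 46; max(0, 55 - 46) = 9.
Resident 2: others sum to 53; max(0, 55 - 53) = 2.
Resident 3: others sum to 57; max(0, 55 - 57) = 0.
Resident 4: others sum to 69; max(0, 55 - 69) = 0.
Total collected = 9 + 2 + 0 + 0 = 11.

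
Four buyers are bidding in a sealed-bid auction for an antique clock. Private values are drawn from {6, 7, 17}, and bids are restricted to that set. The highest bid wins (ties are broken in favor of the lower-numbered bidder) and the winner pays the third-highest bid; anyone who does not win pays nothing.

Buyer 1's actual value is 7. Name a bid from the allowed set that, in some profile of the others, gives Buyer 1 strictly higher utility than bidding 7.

Suppose Buyer 2 bids 6, Buyer 3 bids 6 and Buyer 4 bids 17.
Bid 7: loses, pays 0, utility 0.
Bid 17: wins, pays 6, utility 7 - 6 = 1.
So bidding 17 beats truth here (1 > 0).

17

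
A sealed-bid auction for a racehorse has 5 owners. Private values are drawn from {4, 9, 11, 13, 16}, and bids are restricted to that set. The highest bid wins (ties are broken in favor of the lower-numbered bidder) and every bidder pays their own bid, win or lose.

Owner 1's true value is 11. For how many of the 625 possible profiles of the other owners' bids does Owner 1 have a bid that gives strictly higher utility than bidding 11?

560

Others bid (4, 4, 4, 4): truth gives 0; bid 4 gives 7 > 0. Violating.
Others bid (4, 4, 4, 9): truth gives 0; bid 9 gives 2 > 0. Violating.
Others bid (4, 4, 4, 13): truth gives -11; bid 13 gives -2 > -11. Violating.
Others bid (4, 4, 4, 16): truth gives -11; bid 4 gives -4 > -11. Violating.
Others bid (4, 4, 4, 11): truth gives 0; no alternative beats it.
Others bid (4, 4, 9, 11): truth gives 0; no alternative beats it.
(Checking all 625 profiles: 560 have a profitable deviation, 65 do not.)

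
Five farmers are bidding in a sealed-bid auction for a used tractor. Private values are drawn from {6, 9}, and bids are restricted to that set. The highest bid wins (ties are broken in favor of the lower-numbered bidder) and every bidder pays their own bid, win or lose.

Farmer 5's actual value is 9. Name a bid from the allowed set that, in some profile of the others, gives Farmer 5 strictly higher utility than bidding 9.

Suppose Farmer 1 bids 6, Farmer 2 bids 6, Farmer 3 bids 6 and Farmer 4 bids 9.
Bid 9: loses but pays 9, utility -9.
Bid 6: loses but pays 6, utility -6.
So bidding 6 beats truth here (-6 > -9).

6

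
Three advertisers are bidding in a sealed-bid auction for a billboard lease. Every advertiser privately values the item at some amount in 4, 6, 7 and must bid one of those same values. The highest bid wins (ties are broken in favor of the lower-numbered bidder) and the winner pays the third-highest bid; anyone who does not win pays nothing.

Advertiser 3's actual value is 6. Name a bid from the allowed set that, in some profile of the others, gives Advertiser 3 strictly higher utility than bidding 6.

Suppose Advertiser 1 bids 4 and Advertiser 2 bids 6.
Bid 6: loses, pays 0, utility 0.
Bid 7: wins, pays 4, utility 6 - 4 = 2.
So bidding 7 beats truth here (2 > 0).

7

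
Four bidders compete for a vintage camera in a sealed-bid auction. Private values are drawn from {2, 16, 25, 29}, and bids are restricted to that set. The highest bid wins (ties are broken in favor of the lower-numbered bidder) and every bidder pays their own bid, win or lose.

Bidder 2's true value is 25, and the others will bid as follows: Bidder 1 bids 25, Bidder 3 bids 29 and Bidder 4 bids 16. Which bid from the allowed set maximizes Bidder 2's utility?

Bid 2: loses but pays 2, utility -2.
Bid 16: loses but pays 16, utility -16.
Bid 25: loses but pays 25, utility -25.
Bid 29: wins, pays 29, utility 25 - 29 = -4.
The best choice is 2 with utility -2.

2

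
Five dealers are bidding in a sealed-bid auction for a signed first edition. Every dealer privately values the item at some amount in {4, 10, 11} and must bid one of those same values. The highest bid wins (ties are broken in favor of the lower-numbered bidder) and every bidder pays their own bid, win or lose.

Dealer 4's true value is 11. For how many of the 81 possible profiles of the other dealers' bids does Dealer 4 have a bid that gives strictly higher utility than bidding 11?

Others bid (4, 4, 4, 4): truth gives 0; bid 10 gives 1 > 0. Violating.
Others bid (4, 4, 4, 10): truth gives 0; bid 10 gives 1 > 0. Violating.
Others bid (4, 4, 11, 4): truth gives -11; bid 4 gives -4 > -11. Violating.
Others bid (4, 4, 11, 10): truth gives -11; bid 4 gives -4 > -11. Violating.
Others bid (4, 4, 4, 11): truth gives 0; no alternative beats it.
Others bid (4, 4, 10, 4): truth gives 0; no alternative beats it.
(Checking all 81 profiles: 59 have a profitable deviation, 22 do not.)

59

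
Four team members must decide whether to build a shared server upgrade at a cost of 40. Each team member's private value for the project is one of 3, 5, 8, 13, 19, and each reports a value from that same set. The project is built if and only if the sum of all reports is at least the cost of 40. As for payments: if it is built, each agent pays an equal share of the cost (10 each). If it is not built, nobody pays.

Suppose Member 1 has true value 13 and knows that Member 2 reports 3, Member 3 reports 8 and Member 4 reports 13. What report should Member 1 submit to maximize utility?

Report 3: project not built, utility 0.
Report 5: project not built, utility 0.
Report 8: project not built, utility 0.
Report 13: project not built, utility 0.
Report 19: project built, pays 10, utility 13 - 10 = 3.
The best choice is 19 with utility 3.

19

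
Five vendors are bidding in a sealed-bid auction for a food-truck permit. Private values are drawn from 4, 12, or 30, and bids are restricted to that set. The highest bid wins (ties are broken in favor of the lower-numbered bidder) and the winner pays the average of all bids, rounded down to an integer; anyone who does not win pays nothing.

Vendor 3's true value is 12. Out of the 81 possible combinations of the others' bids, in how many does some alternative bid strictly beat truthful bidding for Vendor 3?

2

Others bid (4, 12, 4, 4): truth gives 0; bid 30 gives 2 > 0. Violating.
Others bid (12, 4, 4, 4): truth gives 0; bid 30 gives 2 > 0. Violating.
Others bid (4, 4, 4, 4): truth gives 7; no alternative beats it.
Others bid (4, 4, 4, 12): truth gives 5; no alternative beats it.
(Checking all 81 profiles: 2 have a profitable deviation, 79 do not.)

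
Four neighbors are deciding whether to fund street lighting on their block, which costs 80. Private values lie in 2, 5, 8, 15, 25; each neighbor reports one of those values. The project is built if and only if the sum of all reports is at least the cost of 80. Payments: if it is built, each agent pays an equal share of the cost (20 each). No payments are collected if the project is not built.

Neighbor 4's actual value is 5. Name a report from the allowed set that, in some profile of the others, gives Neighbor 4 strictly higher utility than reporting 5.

Suppose Neighbor 1 reports 25, Neighbor 2 reports 25 and Neighbor 3 reports 25.
Report 5: project built, pays 20, utility 5 - 20 = -15.
Report 2: project not built, utility 0.
So reporting 2 beats truth here (0 > -15).

2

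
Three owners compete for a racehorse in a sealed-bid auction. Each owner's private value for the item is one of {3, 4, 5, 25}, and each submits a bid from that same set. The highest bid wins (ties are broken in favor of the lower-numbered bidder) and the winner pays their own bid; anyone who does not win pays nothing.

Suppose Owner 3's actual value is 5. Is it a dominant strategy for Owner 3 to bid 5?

Consider the case where Owner 1 bids 3 and Owner 2 bids 3.
Truthful bid 5: wins, pays 5, utility 5 - 5 = 0.
Bid 4 instead: wins, pays 4, utility 5 - 4 = 1.
Since 1 > 0, bidding 4 is strictly better here, so truthful bidding is not dominant.

No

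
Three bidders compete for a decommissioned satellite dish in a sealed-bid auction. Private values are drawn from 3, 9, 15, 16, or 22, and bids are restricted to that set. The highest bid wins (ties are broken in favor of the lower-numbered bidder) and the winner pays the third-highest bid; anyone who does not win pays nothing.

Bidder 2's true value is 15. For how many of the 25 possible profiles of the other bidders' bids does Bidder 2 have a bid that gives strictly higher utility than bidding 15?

Others bid (3, 16): truth gives 0; bid 16 gives 12 > 0. Violating.
Others bid (3, 22): truth gives 0; bid 22 gives 12 > 0. Violating.
Others bid (9, 16): truth gives 0; bid 16 gives 6 > 0. Violating.
Others bid (9, 22): truth gives 0; bid 22 gives 6 > 0. Violating.
Others bid (3, 3): truth gives 12; no alternative beats it.
Others bid (3, 9): truth gives 12; no alternative beats it.
(Checking all 25 profiles: 8 have a profitable deviation, 17 do not.)

8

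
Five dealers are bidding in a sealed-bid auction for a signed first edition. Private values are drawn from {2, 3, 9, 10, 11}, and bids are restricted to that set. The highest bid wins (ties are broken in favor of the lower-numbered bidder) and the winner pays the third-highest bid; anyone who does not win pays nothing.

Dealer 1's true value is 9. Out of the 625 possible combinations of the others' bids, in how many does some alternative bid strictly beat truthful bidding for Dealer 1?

Others bid (2, 2, 2, 10): truth gives 0; bid 10 gives 7 > 0. Violating.
Others bid (2, 2, 2, 11): truth gives 0; bid 11 gives 7 > 0. Violating.
Others bid (2, 2, 3, 10): truth gives 0; bid 10 gives 6 > 0. Violating.
Others bid (2, 2, 3, 11): truth gives 0; bid 11 gives 6 > 0. Violating.
Others bid (2, 2, 2, 2): truth gives 7; no alternative beats it.
Others bid (2, 2, 2, 3): truth gives 7; no alternative beats it.
(Checking all 625 profiles: 64 have a profitable deviation, 561 do not.)

64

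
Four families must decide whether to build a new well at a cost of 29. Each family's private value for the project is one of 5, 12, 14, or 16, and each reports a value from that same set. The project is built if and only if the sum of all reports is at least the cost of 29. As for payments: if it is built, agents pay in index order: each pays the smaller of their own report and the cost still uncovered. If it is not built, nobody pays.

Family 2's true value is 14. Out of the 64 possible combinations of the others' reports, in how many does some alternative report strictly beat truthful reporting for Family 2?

Others report (5, 5, 12): truth gives 0; report 12 gives 2 > 0. Violating.
Others report (5, 5, 14): truth gives 0; report 5 gives 9 > 0. Violating.
Others report (5, 5, 16): truth gives 0; report 5 gives 9 > 0. Violating.
Others report (5, 12, 5): truth gives 0; report 12 gives 2 > 0. Violating.
Others report (5, 5, 5): truth gives 0; no alternative beats it.
(Checking all 64 profiles: 63 have a profitable deviation, 1 does not.)

63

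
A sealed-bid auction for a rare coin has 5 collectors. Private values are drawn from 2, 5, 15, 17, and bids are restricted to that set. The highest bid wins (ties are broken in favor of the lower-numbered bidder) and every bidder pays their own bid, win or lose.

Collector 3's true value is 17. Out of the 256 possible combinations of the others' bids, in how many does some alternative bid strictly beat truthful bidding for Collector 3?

148

Others bid (2, 2, 2, 2): truth gives 0; bid 5 gives 12 > 0. Violating.
Others bid (2, 2, 2, 5): truth gives 0; bid 5 gives 12 > 0. Violating.
Others bid (2, 2, 2, 15): truth gives 0; bid 15 gives 2 > 0. Violating.
Others bid (2, 2, 5, 2): truth gives 0; bid 5 gives 12 > 0. Violating.
Others bid (2, 2, 2, 17): truth gives 0; no alternative beats it.
Others bid (2, 2, 5, 17): truth gives 0; no alternative beats it.
(Checking all 256 profiles: 148 have a profitable deviation, 108 do not.)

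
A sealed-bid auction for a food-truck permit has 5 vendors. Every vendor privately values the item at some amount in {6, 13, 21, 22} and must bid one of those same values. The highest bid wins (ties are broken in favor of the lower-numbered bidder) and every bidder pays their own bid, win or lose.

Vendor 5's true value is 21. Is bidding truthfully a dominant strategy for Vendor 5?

Consider the case where Vendor 1 bids 6, Vendor 2 bids 6, Vendor 3 bids 6 and Vendor 4 bids 6.
Truthful bid 21: wins, pays 21, utility 21 - 21 = 0.
Bid 13 instead: wins, pays 13, utility 21 - 13 = 8.
Since 8 > 0, bidding 13 is strictly better here, so truthful bidding is not dominant.

No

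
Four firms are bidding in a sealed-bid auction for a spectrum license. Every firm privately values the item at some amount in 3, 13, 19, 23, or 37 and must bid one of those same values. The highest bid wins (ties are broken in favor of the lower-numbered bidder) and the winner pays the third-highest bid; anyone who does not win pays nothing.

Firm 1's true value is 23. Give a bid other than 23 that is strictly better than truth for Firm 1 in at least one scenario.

37

Suppose Firm 2 bids 3, Firm 3 bids 3 and Firm 4 bids 37.
Bid 23: loses, pays 0, utility 0.
Bid 37: wins, pays 3, utility 23 - 3 = 20.
So bidding 37 beats truth here (20 > 0).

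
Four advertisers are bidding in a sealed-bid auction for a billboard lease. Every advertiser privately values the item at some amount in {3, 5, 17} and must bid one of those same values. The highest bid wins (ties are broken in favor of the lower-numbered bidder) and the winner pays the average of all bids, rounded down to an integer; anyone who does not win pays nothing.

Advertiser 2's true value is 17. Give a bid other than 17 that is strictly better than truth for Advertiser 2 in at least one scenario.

5

Suppose Advertiser 1 bids 3, Advertiser 3 bids 3 and Advertiser 4 bids 3.
Bid 17: wins, pays 6, utility 17 - 6 = 11.
Bid 5: wins, pays 3, utility 17 - 3 = 14.
So bidding 5 beats truth here (14 > 11).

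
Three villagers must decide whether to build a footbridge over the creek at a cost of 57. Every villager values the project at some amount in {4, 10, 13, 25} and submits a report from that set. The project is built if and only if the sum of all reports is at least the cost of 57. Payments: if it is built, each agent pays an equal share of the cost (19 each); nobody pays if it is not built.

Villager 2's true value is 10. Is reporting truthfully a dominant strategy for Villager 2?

No

Consider the case where Villager 1 reports 25 and Villager 3 reports 25.
Truthful report 10: project built, pays 19, utility 10 - 19 = -9.
Report 4 instead: project not built, utility 0.
Since 0 > -9, reporting 4 is strictly better here, so truthful reporting is not dominant.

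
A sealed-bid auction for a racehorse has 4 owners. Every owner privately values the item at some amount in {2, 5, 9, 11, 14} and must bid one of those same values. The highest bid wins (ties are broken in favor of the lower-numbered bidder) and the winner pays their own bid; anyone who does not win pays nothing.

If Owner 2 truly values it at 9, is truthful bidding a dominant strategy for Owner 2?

No

Consider the case where Owner 1 bids 2, Owner 3 bids 2 and Owner 4 bids 2.
Truthful bid 9: wins, pays 9, utility 9 - 9 = 0.
Bid 5 instead: wins, pays 5, utility 9 - 5 = 4.
Since 4 > 0, bidding 5 is strictly better here, so truthful bidding is not dominant.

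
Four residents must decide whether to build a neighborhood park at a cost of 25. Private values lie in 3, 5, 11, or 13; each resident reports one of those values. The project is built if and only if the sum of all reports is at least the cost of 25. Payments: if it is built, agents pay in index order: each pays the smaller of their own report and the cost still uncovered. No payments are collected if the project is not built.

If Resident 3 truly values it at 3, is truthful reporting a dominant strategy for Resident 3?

Check each profile of the others' reports and compare truth against every alternative report.
Others report (3, 5, 13): truth gives 0, best alternative gives -2.
Others report (3, 11, 11): truth gives 0, best alternative gives -2.
Others report (3, 11, 13): truth gives 0, best alternative gives -2.
Others report (3, 13, 5): truth gives 0, best alternative gives -2.
Others report (3, 13, 11): truth gives 0, best alternative gives -2.
Others report (3, 13, 13): truth gives 0, best alternative gives -2.
(Remaining 58 profiles checked similarly; truth is weakly best in each.)
In every case the truthful report is at least as good as any alternative, so it is a dominant strategy.

Yes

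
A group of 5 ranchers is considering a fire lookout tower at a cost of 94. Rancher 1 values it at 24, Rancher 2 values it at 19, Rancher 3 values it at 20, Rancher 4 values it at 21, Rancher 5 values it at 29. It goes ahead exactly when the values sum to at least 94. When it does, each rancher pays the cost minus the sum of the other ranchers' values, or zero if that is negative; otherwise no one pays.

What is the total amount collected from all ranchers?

18

Total value 113 ≥ cost 94, so it is built.
Rancher 1: others sum to 89; max(0, 94 - 89) = 5.
Rancher 2: others sum to 94; max(0, 94 - 94) = 0.
Rancher 3: others sum to 93; max(0, 94 - 93) = 1.
Rancher 4: others sum to 92; max(0, 94 - 92) = 2.
Rancher 5: others sum to 84; max(0, 94 - 84) = 10.
Total collected = 5 + 0 + 1 + 2 + 10 = 18.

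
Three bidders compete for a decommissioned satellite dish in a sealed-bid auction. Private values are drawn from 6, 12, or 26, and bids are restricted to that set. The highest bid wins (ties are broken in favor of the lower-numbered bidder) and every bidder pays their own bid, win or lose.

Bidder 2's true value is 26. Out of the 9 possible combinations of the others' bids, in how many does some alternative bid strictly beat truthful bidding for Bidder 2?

5

Others bid (6, 6): truth gives 0; bid 12 gives 14 > 0. Violating.
Others bid (6, 12): truth gives 0; bid 12 gives 14 > 0. Violating.
Others bid (26, 6): truth gives -26; bid 6 gives -6 > -26. Violating.
Others bid (26, 12): truth gives -26; bid 6 gives -6 > -26. Violating.
Others bid (6, 26): truth gives 0; no alternative beats it.
Others bid (12, 6): truth gives 0; no alternative beats it.
(Checking all 9 profiles: 5 have a profitable deviation, 4 do not.)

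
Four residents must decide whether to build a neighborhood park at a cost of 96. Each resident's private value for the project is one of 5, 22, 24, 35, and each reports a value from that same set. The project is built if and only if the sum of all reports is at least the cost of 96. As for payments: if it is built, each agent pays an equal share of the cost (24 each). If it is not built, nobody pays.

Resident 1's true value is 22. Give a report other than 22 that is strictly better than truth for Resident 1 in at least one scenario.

Suppose Resident 2 reports 5, Resident 3 reports 35 and Resident 4 reports 35.
Report 22: project built, pays 24, utility 22 - 24 = -2.
Report 5: project not built, utility 0.
So reporting 5 beats truth here (0 > -2).

5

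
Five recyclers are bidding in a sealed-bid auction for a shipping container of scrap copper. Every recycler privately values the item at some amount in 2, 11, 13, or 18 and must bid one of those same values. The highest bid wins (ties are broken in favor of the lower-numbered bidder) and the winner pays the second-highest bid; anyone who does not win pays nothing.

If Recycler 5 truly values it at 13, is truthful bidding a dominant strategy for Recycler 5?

Yes

Check each profile of the others' bids and compare truth against every alternative bid.
Others bid (2, 2, 2, 2): truth gives 11, best alternative gives 11.
Others bid (2, 2, 2, 11): truth gives 2, best alternative gives 2.
Others bid (2, 2, 11, 2): truth gives 2, best alternative gives 2.
Others bid (2, 2, 11, 11): truth gives 2, best alternative gives 2.
Others bid (2, 11, 2, 2): truth gives 2, best alternative gives 2.
Others bid (2, 11, 2, 11): truth gives 2, best alternative gives 2.
(Remaining 250 profiles checked similarly; truth is weakly best in each.)
In every case the truthful bid is at least as good as any alternative, so it is a dominant strategy.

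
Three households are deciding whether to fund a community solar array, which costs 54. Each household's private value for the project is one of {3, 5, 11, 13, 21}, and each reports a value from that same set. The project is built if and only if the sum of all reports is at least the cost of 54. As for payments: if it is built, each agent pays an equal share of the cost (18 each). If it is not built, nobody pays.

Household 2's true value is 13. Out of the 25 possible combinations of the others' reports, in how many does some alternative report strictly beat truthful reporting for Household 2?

Others report (21, 21): truth gives -5; report 3 gives 0 > -5. Violating.
Others report (3, 3): truth gives 0; no alternative beats it.
Others report (3, 5): truth gives 0; no alternative beats it.
(Checking all 25 profiles: 1 has a profitable deviation, 24 do not.)

1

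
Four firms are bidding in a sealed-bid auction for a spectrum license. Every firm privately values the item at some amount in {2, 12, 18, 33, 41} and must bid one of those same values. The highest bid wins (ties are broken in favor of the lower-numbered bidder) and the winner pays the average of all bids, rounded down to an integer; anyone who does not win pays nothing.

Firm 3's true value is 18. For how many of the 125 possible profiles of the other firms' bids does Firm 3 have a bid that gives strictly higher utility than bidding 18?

Others bid (2, 2, 2): truth gives 12; bid 12 gives 14 > 12. Violating.
Others bid (2, 2, 12): truth gives 10; bid 12 gives 11 > 10. Violating.
Others bid (2, 2, 33): truth gives 0; bid 33 gives 1 > 0. Violating.
Others bid (2, 18, 2): truth gives 0; bid 33 gives 5 > 0. Violating.
Others bid (2, 2, 18): truth gives 8; no alternative beats it.
Others bid (2, 2, 41): truth gives 0; no alternative beats it.
(Checking all 125 profiles: 12 have a profitable deviation, 113 do not.)

12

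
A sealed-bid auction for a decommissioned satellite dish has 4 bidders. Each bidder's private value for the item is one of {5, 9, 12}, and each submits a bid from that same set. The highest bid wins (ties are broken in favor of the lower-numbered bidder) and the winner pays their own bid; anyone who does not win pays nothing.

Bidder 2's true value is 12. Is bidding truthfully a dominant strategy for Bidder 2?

Consider the case where Bidder 1 bids 5, Bidder 3 bids 5 and Bidder 4 bids 5.
Truthful bid 12: wins, pays 12, utility 12 - 12 = 0.
Bid 9 instead: wins, pays 9, utility 12 - 9 = 3.
Since 3 > 0, bidding 9 is strictly better here, so truthful bidding is not dominant.

No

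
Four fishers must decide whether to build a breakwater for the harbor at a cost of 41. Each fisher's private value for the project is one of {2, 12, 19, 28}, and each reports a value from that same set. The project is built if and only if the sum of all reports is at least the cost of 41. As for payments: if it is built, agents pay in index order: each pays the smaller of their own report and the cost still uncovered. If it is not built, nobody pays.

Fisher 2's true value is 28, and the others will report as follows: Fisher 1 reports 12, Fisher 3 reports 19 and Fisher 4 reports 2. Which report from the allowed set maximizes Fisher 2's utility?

Report 2: project not built, utility 0.
Report 12: project built, pays 12, utility 28 - 12 = 16.
Report 19: project built, pays 19, utility 28 - 19 = 9.
Report 28: project built, pays 28, utility 28 - 28 = 0.
The best choice is 12 with utility 16.

12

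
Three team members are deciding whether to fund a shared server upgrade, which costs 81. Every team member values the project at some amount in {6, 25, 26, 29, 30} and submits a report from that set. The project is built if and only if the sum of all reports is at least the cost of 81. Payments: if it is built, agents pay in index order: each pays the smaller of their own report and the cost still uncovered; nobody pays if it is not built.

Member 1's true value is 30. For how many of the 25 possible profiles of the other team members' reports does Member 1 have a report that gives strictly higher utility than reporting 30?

13

Others report (25, 29): truth gives 0; report 29 gives 1 > 0. Violating.
Others report (25, 30): truth gives 0; report 26 gives 4 > 0. Violating.
Others report (26, 26): truth gives 0; report 29 gives 1 > 0. Violating.
Others report (26, 29): truth gives 0; report 26 gives 4 > 0. Violating.
Others report (6, 6): truth gives 0; no alternative beats it.
Others report (6, 25): truth gives 0; no alternative beats it.
(Checking all 25 profiles: 13 have a profitable deviation, 12 do not.)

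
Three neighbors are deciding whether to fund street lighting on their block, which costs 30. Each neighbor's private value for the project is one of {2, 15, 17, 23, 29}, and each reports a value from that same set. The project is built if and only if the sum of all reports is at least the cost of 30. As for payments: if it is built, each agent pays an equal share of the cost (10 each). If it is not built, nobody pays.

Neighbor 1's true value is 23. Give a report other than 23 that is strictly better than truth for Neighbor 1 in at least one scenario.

Suppose Neighbor 2 reports 2 and Neighbor 3 reports 2.
Report 23: project not built, utility 0.
Report 29: project built, pays 10, utility 23 - 10 = 13.
So reporting 29 beats truth here (13 > 0).

29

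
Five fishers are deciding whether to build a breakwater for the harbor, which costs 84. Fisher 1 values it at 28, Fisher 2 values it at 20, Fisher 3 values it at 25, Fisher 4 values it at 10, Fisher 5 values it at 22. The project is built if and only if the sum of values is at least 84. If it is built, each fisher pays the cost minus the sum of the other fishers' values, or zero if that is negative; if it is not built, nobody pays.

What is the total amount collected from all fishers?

Total value 105 ≥ cost 84, so it is built.
Fisher 1: others sum to 77; max(0, 84 - 77) = 7.
Fisher 2: others sum to 85; max(0, 84 - 85) = 0.
Fisher 3: others sum to 80; max(0, 84 - 80) = 4.
Fisher 4: others sum to 95; max(0, 84 - 95) = 0.
Fisher 5: others sum to 83; max(0, 84 - 83) = 1.
Total collected = 7 + 0 + 4 + 0 + 1 = 12.

12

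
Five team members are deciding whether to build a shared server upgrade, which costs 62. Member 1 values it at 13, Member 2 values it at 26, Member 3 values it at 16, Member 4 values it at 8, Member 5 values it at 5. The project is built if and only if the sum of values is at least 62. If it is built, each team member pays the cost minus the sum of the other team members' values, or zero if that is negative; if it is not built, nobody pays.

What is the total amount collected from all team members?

Total value 68 ≥ cost 62, so it is built.
Member 1: others sum to 55; max(0, 62 - 55) = 7.
Member 2: others sum to 42; max(0, 62 - 42) = 20.
Member 3: others sum to 52; max(0, 62 - 52) = 10.
Member 4: others sum to 60; max(0, 62 - 60) = 2.
Member 5: others sum to 63; max(0, 62 - 63) = 0.
Total collected = 7 + 20 + 10 + 2 + 0 = 39.

39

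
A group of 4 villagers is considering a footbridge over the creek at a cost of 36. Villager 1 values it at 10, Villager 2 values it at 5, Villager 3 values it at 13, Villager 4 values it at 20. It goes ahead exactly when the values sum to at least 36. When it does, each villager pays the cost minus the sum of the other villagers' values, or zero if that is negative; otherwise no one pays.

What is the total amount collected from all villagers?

Total value 48 ≥ cost 36, so it is built.
Villager 1: others sum to 38; max(0, 36 - 38) = 0.
Villager 2: others sum to 43; max(0, 36 - 43) = 0.
Villager 3: others sum to 35; max(0, 36 - 35) = 1.
Villager 4: others sum to 28; max(0, 36 - 28) = 8.
Total collected = 0 + 0 + 1 + 8 = 9.

9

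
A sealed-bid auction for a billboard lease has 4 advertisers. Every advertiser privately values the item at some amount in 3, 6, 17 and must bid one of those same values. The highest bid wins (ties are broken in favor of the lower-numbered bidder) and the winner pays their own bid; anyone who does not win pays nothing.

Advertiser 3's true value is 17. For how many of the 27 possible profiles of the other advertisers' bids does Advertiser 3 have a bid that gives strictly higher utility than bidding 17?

Others bid (3, 3, 3): truth gives 0; bid 6 gives 11 > 0. Violating.
Others bid (3, 3, 6): truth gives 0; bid 6 gives 11 > 0. Violating.
Others bid (3, 3, 17): truth gives 0; no alternative beats it.
Others bid (3, 6, 3): truth gives 0; no alternative beats it.
(Checking all 27 profiles: 2 have a profitable deviation, 25 do not.)

2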